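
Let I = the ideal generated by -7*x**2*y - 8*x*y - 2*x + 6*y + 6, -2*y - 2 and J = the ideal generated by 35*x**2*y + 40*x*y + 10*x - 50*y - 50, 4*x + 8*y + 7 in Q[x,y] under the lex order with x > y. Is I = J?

No, the ideals differ.

Two ideals are equal iff their reduced Gröbner bases coincide (the reduced basis is unique for a fixed ordering).
Buchberger on the first generating set:
f_1 = -7*x**2*y - 8*x*y - 2*x + 6*y + 6, LT = x**2*y.
f_2 = -2*y - 2, LT = y.

S(f_1,f_2): lcm = x**2*y. S = -x**2 + 8/7*x*y + 2/7*x - 6/7*y - 6/7.
  leading term x**2: no divisor's leading term divides it; move -x**2 to the remainder.
  leading term x*y: subtract (-4/7*x)·f_2 from 8/7*x*y + 2/7*x - 6/7*y - 6/7 → -6/7*x - 6/7*y - 6/7
  leading term x: no divisor's leading term divides it; move -6/7*x to the remainder.
  leading term y: subtract (3/7)·f_2 from -6/7*y - 6/7 → 0
  remainder -x**2 - 6/7*x ≠ 0; add g_3 = -x**2 - 6/7*x to the basis.

The other S-polynomials (S(f_1,g_3), S(f_2,g_3)) all reduce to 0 modulo the current basis, so we have a Gröbner basis.
Inter-reduce: drop elements whose leading term is divisible by another's, tail-reduce, and make monic.
Reduced Gröbner basis: {x**2 + 6/7*x, y + 1}.

Buchberger on the second generating set:
h_1 = 35*x**2*y + 40*x*y + 10*x - 50*y - 50, LT = x**2*y.
h_2 = 4*x + 8*y + 7, LT = x.

S(h_1,h_2): lcm = x**2*y. S = -2*x*y**2 - 17/28*x*y + 2/7*x - 10/7*y - 10/7.
  leading term x*y**2: subtract (-1/2*y**2)·h_2 from -2*x*y**2 - 17/28*x*y + 2/7*x - 10/7*y - 10/7 → -17/28*x*y + 2/7*x + 4*y**3 + 7/2*y**2 - 10/7*y - 10/7
  leading term x*y: subtract (-17/112*y)·h_2 from -17/28*x*y + 2/7*x + 4*y**3 + 7/2*y**2 - 10/7*y - 10/7 → 2/7*x + 4*y**3 + 33/7*y**2 - 41/112*y - 10/7
  leading term x: subtract (1/14)·h_2 from 2/7*x + 4*y**3 + 33/7*y**2 - 41/112*y - 10/7 → 4*y**3 + 33/7*y**2 - 15/16*y - 27/14
  leading term y**3: no divisor's leading term divides it; move 4*y**3 to the remainder.
  leading term y**2: no divisor's leading term divides it; move 33/7*y**2 to the remainder.
  leading term y: no divisor's leading term divides it; move -15/16*y to the remainder.
  leading term 1: no divisor's leading term divides it; move -27/14 to the remainder.
  remainder 4*y**3 + 33/7*y**2 - 15/16*y - 27/14 ≠ 0; add k_3 = 4*y**3 + 33/7*y**2 - 15/16*y - 27/14 to the basis.

The other S-polynomials (S(h_1,k_3), S(h_2,k_3)) all reduce to 0 modulo the current basis, so we have a Gröbner basis.
Inter-reduce: drop elements whose leading term is divisible by another's, tail-reduce, and make monic.
Reduced Gröbner basis: {x + 2*y + 7/4, y**3 + 33/28*y**2 - 15/64*y - 27/56}.

These differ, so the ideals are not equal.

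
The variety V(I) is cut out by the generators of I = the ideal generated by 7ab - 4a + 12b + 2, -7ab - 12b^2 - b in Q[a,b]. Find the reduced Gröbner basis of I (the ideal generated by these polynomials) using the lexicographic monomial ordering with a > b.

G = {a + 3b^2 - 11/4b - 1/2, b^3 - 125/84b^2 - 3/14b}

This is the nonlinear analogue of row-reducing a linear system.

f_1 = 7ab - 4a + 12b + 2, LT = ab.
f_2 = -7ab - 12b^2 - b, LT = ab.

S(f_1,f_2): lcm = ab. S = -4/7a - 12/7b^2 + 11/7b + 2/7.
  leading term a: no divisor's leading term divides it; move -4/7a to the remainder.
  leading term b^2: no divisor's leading term divides it; move -12/7b^2 to the remainder.
  leading term b: no divisor's leading term divides it; move 11/7b to the remainder.
  leading term 1: no divisor's leading term divides it; move 2/7 to the remainder.
  remainder -4/7a - 12/7b^2 + 11/7b + 2/7 ≠ 0; add g_3 = -4/7a - 12/7b^2 + 11/7b + 2/7 to the basis.

S(f_1,g_3): lcm = ab. S = -4/7a - 3b^3 + 11/4b^2 + 31/14b + 2/7.
  leading term a: subtract (1)·g_3 from -4/7a - 3b^3 + 11/4b^2 + 31/14b + 2/7 → -3b^3 + 125/28b^2 + 9/14b
  leading term b^3: no divisor's leading term divides it; move -3b^3 to the remainder.
  leading term b^2: no divisor's leading term divides it; move 125/28b^2 to the remainder.
  leading term b: no divisor's leading term divides it; move 9/14b to the remainder.
  remainder -3b^3 + 125/28b^2 + 9/14b ≠ 0; add g_4 = -3b^3 + 125/28b^2 + 9/14b to the basis.

S(f_2,g_3): lcm = ab. S = -3b^3 + 125/28b^2 + 9/14b.
  leading term b^3: subtract (1)·g_4 from -3b^3 + 125/28b^2 + 9/14b → 0
  remainder 0.

S(f_1,g_4): lcm = ab^3. S = 11/12ab^2 + 3/14ab + 12/7b^3 + 2/7b^2.
  leading term ab^2: subtract (11/84b)·f_1 from 11/12ab^2 + 3/14ab + 12/7b^3 + 2/7b^2 → 31/42ab + 12/7b^3 - 9/7b^2 - 11/42b
  leading term ab: subtract (31/294)·f_1 from 31/42ab + 12/7b^3 - 9/7b^2 - 11/42b → 62/147a + 12/7b^3 - 9/7b^2 - 449/294b - 31/147
  leading term a: subtract (-31/42)·g_3 from 62/147a + 12/7b^3 - 9/7b^2 - 449/294b - 31/147 → 12/7b^3 - 125/49b^2 - 18/49b
  leading term b^3: subtract (-4/7)·g_4 from 12/7b^3 - 125/49b^2 - 18/49b → 0
  remainder 0.

S(f_2,g_4): lcm = ab^3. S = 125/84ab^2 + 3/14ab + 12/7b^4 + 1/7b^3.
  leading term ab^2: subtract (125/588b)·f_1 from 125/84ab^2 + 3/14ab + 12/7b^4 + 1/7b^3 → 313/294ab + 12/7b^4 + 1/7b^3 - 125/49b^2 - 125/294b
  leading term ab: subtract (313/2058)·f_1 from 313/294ab + 12/7b^4 + 1/7b^3 - 125/49b^2 - 125/294b → 626/1029a + 12/7b^4 + 1/7b^3 - 125/49b^2 - 4631/2058b - 313/1029
  leading term a: subtract (-313/294)·g_3 from 626/1029a + 12/7b^4 + 1/7b^3 - 125/49b^2 - 4631/2058b - 313/1029 → 12/7b^4 + 1/7b^3 - 1501/343b^2 - 198/343b
  leading term b^4: subtract (-4/7b)·g_4 from 12/7b^4 + 1/7b^3 - 1501/343b^2 - 198/343b → 132/49b^3 - 1375/343b^2 - 198/343b
  leading term b^3: subtract (-44/49)·g_4 from 132/49b^3 - 1375/343b^2 - 198/343b → 0
  remainder 0.

S(g_3,g_4): leading monomials are coprime, so the S-polynomial reduces to 0 (Buchberger's first criterion).
Every S-polynomial of the final basis reduces to 0, so we have a Gröbner basis.
Inter-reduce: drop elements whose leading term is divisible by another's, tail-reduce, and make monic.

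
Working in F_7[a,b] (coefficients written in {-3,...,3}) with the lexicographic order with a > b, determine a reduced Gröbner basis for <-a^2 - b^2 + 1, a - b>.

G = {a - b, b^2 + 3}

f_1 = -a^2 - b^2 + 1, LT = a^2.
f_2 = a - b, LT = a.

S(f_1,f_2): lcm = a^2. S = ab + b^2 - 1.
  leading term ab: subtract (b)·f_2 from ab + b^2 - 1 → 2b^2 - 1
  leading term b^2: no divisor's leading term divides it; move 2b^2 to the remainder.
  leading term 1: no divisor's leading term divides it; move -1 to the remainder.
  remainder 2b^2 - 1 ≠ 0; add g_3 = 2b^2 - 1 to the basis.

S(f_1,g_3): leading monomials are coprime, so the S-polynomial reduces to 0 (Buchberger's first criterion).
S(f_2,g_3): leading monomials are coprime, so the S-polynomial reduces to 0 (Buchberger's first criterion).
Every S-polynomial of the final basis reduces to 0, so we have a Gröbner basis.
Inter-reduce: drop elements whose leading term is divisible by another's, tail-reduce, and make monic.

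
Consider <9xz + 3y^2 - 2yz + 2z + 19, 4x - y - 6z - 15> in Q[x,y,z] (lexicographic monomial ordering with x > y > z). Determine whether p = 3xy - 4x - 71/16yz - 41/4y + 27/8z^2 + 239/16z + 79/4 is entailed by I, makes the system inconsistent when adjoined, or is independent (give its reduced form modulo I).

3xy - 4x - 71/16yz - 41/4y + 27/8z^2 + 239/16z + 79/4 lies in I (it reduces to 0).

First compute the reduced Gröbner basis of I by Buchberger's algorithm.
f_1 = 9xz + 3y^2 - 2yz + 2z + 19, LT = xz.
f_2 = 4x - y - 6z - 15, LT = x.

S(f_1,f_2): lcm = xz. S = 1/3y^2 + 1/36yz + 3/2z^2 + 143/36z + 19/9.
  reduce S modulo (f_1, f_2):
  remainder 1/3y^2 + 1/36yz + 3/2z^2 + 143/36z + 19/9 ≠ 0; add h_3 = 1/3y^2 + 1/36yz + 3/2z^2 + 143/36z + 19/9 to the basis.

The other S-polynomials (S(f_1,h_3), S(f_2,h_3)) all reduce to 0 modulo the current basis, so we have a Gröbner basis.
Inter-reduce: drop elements whose leading term is divisible by another's, tail-reduce, and make monic.
Reduced Gröbner basis: {x - 1/4y - 3/2z - 15/4, y^2 + 1/12yz + 9/2z^2 + 143/12z + 19/3}.
Label its elements g_1 = x - 1/4y - 3/2z - 15/4, g_2 = y^2 + 1/12yz + 9/2z^2 + 143/12z + 19/3.

Reduce p = 3xy - 4x - 71/16yz - 41/4y + 27/8z^2 + 239/16z + 79/4 modulo G:
  leading term xy: subtract (3y)·g_1 from 3xy - 4x - 71/16yz - 41/4y + 27/8z^2 + 239/16z + 79/4 → -4x + 3/4y^2 + 1/16yz + y + 27/8z^2 + 239/16z + 79/4
  leading term x: subtract (-4)·g_1 from -4x + 3/4y^2 + 1/16yz + y + 27/8z^2 + 239/16z + 79/4 → 3/4y^2 + 1/16yz + 27/8z^2 + 143/16z + 19/4
  leading term y^2: subtract (3/4)·g_2 from 3/4y^2 + 1/16yz + 27/8z^2 + 143/16z + 19/4 → 0
  normal form = 0.
Since the normal form is 0, p ∈ I.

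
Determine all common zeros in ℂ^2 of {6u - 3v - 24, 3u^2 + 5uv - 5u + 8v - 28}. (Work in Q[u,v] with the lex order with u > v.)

{(-23/13, -150/13), (4, 0)}

Compute a lex Gröbner basis by Buchberger's algorithm.
f_1 = 6u - 3v - 24, LT = u.
f_2 = 3u^2 + 5uv - 5u + 8v - 28, LT = u^2.

S(f_1,f_2): lcm = u^2. S = -13/6uv - 7/3u - 8/3v + 28/3.
  reduce S modulo (f_1, f_2):
  remainder -13/12v^2 - 25/2v ≠ 0; add h_3 = -13/12v^2 - 25/2v to the basis.

The other S-polynomials (S(f_1,h_3), S(f_2,h_3)) all reduce to 0 modulo the current basis, so we have a Gröbner basis.
Inter-reduce: drop elements whose leading term is divisible by another's, tail-reduce, and make monic.
Reduced Gröbner basis: {u - 1/2v - 4, v^2 + 150/13v}.

Since the basis is lex-ordered, v^2 + 150/13v is univariate in v. Its roots are {-150/13, 0}. Back-substituting each root into the other basis elements fixes the other coordinates.
  v = -150/13: the earlier basis element becomes u + 23/13 = 0, giving u = -23/13 — point (-23/13, -150/13).
  v = 0: the earlier basis element becomes u - 4 = 0, giving u = 4 — point (4, 0).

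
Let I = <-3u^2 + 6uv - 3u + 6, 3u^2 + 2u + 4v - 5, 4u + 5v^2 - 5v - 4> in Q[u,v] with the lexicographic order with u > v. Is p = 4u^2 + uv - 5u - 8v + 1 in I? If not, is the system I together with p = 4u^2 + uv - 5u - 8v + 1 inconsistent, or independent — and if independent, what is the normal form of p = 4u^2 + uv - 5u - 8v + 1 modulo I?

First compute the reduced Gröbner basis of I by Buchberger's algorithm.
f_1 = -3u^2 + 6uv - 3u + 6, LT = u^2.
f_2 = 3u^2 + 2u + 4v - 5, LT = u^2.
f_3 = 4u + 5v^2 - 5v - 4, LT = u.

S(f_1,f_2): lcm = u^2. S = -2uv + 1/3u - 4/3v - 1/3.
  leading term uv: subtract (-1/2v)·f_3 from -2uv + 1/3u - 4/3v - 1/3 → 1/3u + 5/2v^3 - 5/2v^2 - 10/3v - 1/3
  leading term u: subtract (1/12)·f_3 from 1/3u + 5/2v^3 - 5/2v^2 - 10/3v - 1/3 → 5/2v^3 - 35/12v^2 - 35/12v
  leading term v^3: no divisor's leading term divides it; move 5/2v^3 to the remainder.
  leading term v^2: no divisor's leading term divides it; move -35/12v^2 to the remainder.
  leading term v: no divisor's leading term divides it; move -35/12v to the remainder.
  remainder 5/2v^3 - 35/12v^2 - 35/12v ≠ 0; add h_4 = 5/2v^3 - 35/12v^2 - 35/12v to the basis.

S(f_1,f_3): lcm = u^2. S = -5/4uv^2 - 3/4uv + 2u - 2.
  leading term uv^2: subtract (-5/16v^2)·f_3 from -5/4uv^2 - 3/4uv + 2u - 2 → -3/4uv + 2u + 25/16v^4 - 25/16v^3 - 5/4v^2 - 2
  leading term uv: subtract (-3/16v)·f_3 from -3/4uv + 2u + 25/16v^4 - 25/16v^3 - 5/4v^2 - 2 → 2u + 25/16v^4 - 5/8v^3 - 35/16v^2 - 3/4v - 2
  leading term u: subtract (1/2)·f_3 from 2u + 25/16v^4 - 5/8v^3 - 35/16v^2 - 3/4v - 2 → 25/16v^4 - 5/8v^3 - 75/16v^2 + 7/4v
  leading term v^4: subtract (5/8v)·h_4 from 25/16v^4 - 5/8v^3 - 75/16v^2 + 7/4v → 115/96v^3 - 275/96v^2 + 7/4v
  leading term v^3: subtract (23/48)·h_4 from 115/96v^3 - 275/96v^2 + 7/4v → -845/576v^2 + 1813/576v
  leading term v^2: no divisor's leading term divides it; move -845/576v^2 to the remainder.
  leading term v: no divisor's leading term divides it; move 1813/576v to the remainder.
  remainder -845/576v^2 + 1813/576v ≠ 0; add h_5 = -845/576v^2 + 1813/576v to the basis.

S(f_2,f_3): lcm = u^2. S = -5/4uv^2 + 5/4uv + 5/3u + 4/3v - 5/3.
  leading term uv^2: subtract (-5/16v^2)·f_3 from -5/4uv^2 + 5/4uv + 5/3u + 4/3v - 5/3 → 5/4uv + 5/3u + 25/16v^4 - 25/16v^3 - 5/4v^2 + 4/3v - 5/3
  leading term uv: subtract (5/16v)·f_3 from 5/4uv + 5/3u + 25/16v^4 - 25/16v^3 - 5/4v^2 + 4/3v - 5/3 → 5/3u + 25/16v^4 - 25/8v^3 + 5/16v^2 + 31/12v - 5/3
  leading term u: subtract (5/12)·f_3 from 5/3u + 25/16v^4 - 25/8v^3 + 5/16v^2 + 31/12v - 5/3 → 25/16v^4 - 25/8v^3 - 85/48v^2 + 14/3v
  leading term v^4: subtract (5/8v)·h_4 from 25/16v^4 - 25/8v^3 - 85/48v^2 + 14/3v → -125/96v^3 + 5/96v^2 + 14/3v
  leading term v^3: subtract (-25/48)·h_4 from -125/96v^3 + 5/96v^2 + 14/3v → -845/576v^2 + 1813/576v
  leading term v^2: subtract (1)·h_5 from -845/576v^2 + 1813/576v → 0
  remainder 0.

S(f_1,h_4): leading monomials are coprime, so the S-polynomial reduces to 0 (Buchberger's first criterion).
S(f_2,h_4): leading monomials are coprime, so the S-polynomial reduces to 0 (Buchberger's first criterion).
S(f_3,h_4): leading monomials are coprime, so the S-polynomial reduces to 0 (Buchberger's first criterion).
S(f_1,h_5): leading monomials are coprime, so the S-polynomial reduces to 0 (Buchberger's first criterion).
S(f_2,h_5): leading monomials are coprime, so the S-polynomial reduces to 0 (Buchberger's first criterion).
S(f_3,h_5): leading monomials are coprime, so the S-polynomial reduces to 0 (Buchberger's first criterion).
S(h_4,h_5): lcm = v^3. S = 4963/5070v^2 - 7/6v.
  leading term v^2: subtract (-476448/714025)·h_5 from 4963/5070v^2 - 7/6v → 666624/714025v
  leading term v: no divisor's leading term divides it; move 666624/714025v to the remainder.
  remainder 666624/714025v ≠ 0; add h_6 = 666624/714025v to the basis.

S(f_1,h_6): leading monomials are coprime, so the S-polynomial reduces to 0 (Buchberger's first criterion).
S(f_2,h_6): leading monomials are coprime, so the S-polynomial reduces to 0 (Buchberger's first criterion).
S(f_3,h_6): leading monomials are coprime, so the S-polynomial reduces to 0 (Buchberger's first criterion).
S(h_4,h_6): lcm = v^3. S = -7/6v^2 - 7/6v.
  leading term v^2: subtract (672/845)·h_5 from -7/6v^2 - 7/6v → -3101/845v
  leading term v: subtract (-374335/95232)·h_6 from -3101/845v → 0
  remainder 0.

S(h_5,h_6): lcm = v^2. S = -1813/845v.
  leading term v: subtract (-218855/95232)·h_6 from -1813/845v → 0
  remainder 0.

Every S-polynomial of the final basis reduces to 0, so we have a Gröbner basis.
Inter-reduce: drop elements whose leading term is divisible by another's, tail-reduce, and make monic.
Reduced Gröbner basis: {u - 1, v}.
Label its elements g_1 = u - 1, g_2 = v.

Reduce p = 4u^2 + uv - 5u - 8v + 1 modulo G:
  leading term u^2: subtract (4u)·g_1 from 4u^2 + uv - 5u - 8v + 1 → uv - u - 8v + 1
  leading term uv: subtract (v)·g_1 from uv - u - 8v + 1 → -u - 7v + 1
  leading term u: subtract (-1)·g_1 from -u - 7v + 1 → -7v
  leading term v: subtract (-7)·g_2 from -7v → 0
  normal form = 0.
Since the normal form is 0, p ∈ I.

The remainder on division by a Gröbner basis is unique — it is the normal form.

4u^2 + uv - 5u - 8v + 1 lies in I (it reduces to 0).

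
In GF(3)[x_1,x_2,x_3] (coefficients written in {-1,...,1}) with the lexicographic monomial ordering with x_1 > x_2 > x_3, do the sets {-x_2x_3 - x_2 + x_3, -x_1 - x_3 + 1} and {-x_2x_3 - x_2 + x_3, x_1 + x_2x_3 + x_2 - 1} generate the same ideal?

Yes, the ideals are equal.

Since reduced Gröbner bases are canonical representatives of ideals under a given ordering, it suffices to compute and compare them.
Buchberger on the first generating set:
f_1 = -x_2x_3 - x_2 + x_3, LT = x_2x_3.
f_2 = -x_1 - x_3 + 1, LT = x_1.

The S-polynomials (S(f_1,f_2)) all reduce to 0 modulo the current basis, so we have a Gröbner basis.
Inter-reduce: drop elements whose leading term is divisible by another's, tail-reduce, and make monic.
Reduced Gröbner basis: {x_1 + x_3 - 1, x_2x_3 + x_2 - x_3}.

Buchberger on the second generating set:
h_1 = -x_2x_3 - x_2 + x_3, LT = x_2x_3.
h_2 = x_1 + x_2x_3 + x_2 - 1, LT = x_1.

The S-polynomials (S(h_1,h_2)) all reduce to 0 modulo the current basis, so we have a Gröbner basis.
Inter-reduce: drop elements whose leading term is divisible by another's, tail-reduce, and make monic.
Reduced Gröbner basis: {x_1 + x_3 - 1, x_2x_3 + x_2 - x_3}.

These coincide, so the ideals are equal.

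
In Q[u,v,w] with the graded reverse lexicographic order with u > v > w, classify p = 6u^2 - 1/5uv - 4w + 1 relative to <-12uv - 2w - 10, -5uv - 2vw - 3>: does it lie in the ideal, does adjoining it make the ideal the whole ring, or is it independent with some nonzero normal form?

6u^2 - 1/5uv - 4w + 1 is independent of I; its normal form modulo I is 6u^2 - 119/30w + 7/6.

First compute the reduced Gröbner basis of I by Buchberger's algorithm.
f_1 = -12uv - 2w - 10, LT = uv.
f_2 = -5uv - 2vw - 3, LT = uv.

S(f_1,f_2): lcm = uv. S = -2/5vw + 1/6w + 7/30.
  reduce S modulo (f_1, f_2):
  remainder -2/5vw + 1/6w + 7/30 ≠ 0; add h_3 = -2/5vw + 1/6w + 7/30 to the basis.

S(f_1,h_3): lcm = uvw. S = 5/12uw + 1/6w^2 + 7/12u + 5/6w.
  reduce S modulo (f_1, f_2, h_3):
  remainder 5/12uw + 1/6w^2 + 7/12u + 5/6w ≠ 0; add h_4 = 5/12uw + 1/6w^2 + 7/12u + 5/6w to the basis.

The other S-polynomials (S(f_2,h_3), S(f_1,h_4), S(f_2,h_4), S(h_3,h_4)) all reduce to 0 modulo the current basis, so we have a Gröbner basis.
Inter-reduce: drop elements whose leading term is divisible by another's, tail-reduce, and make monic.
Reduced Gröbner basis: {uv + 1/6w + 5/6, uw + 2/5w^2 + 7/5u + 2w, vw - 5/12w - 7/12}.
Label its elements g_1 = uv + 1/6w + 5/6, g_2 = uw + 2/5w^2 + 7/5u + 2w, g_3 = vw - 5/12w - 7/12.

Reduce p = 6u^2 - 1/5uv - 4w + 1 modulo G:
  leading term u^2: no divisor's leading term divides it; move 6u^2 to the remainder.
  leading term uv: subtract (-1/5)·g_1 from -1/5uv - 4w + 1 → -119/30w + 7/6
  leading term w: no divisor's leading term divides it; move -119/30w to the remainder.
  leading term 1: no divisor's leading term divides it; move 7/6 to the remainder.
  normal form = 6u^2 - 119/30w + 7/6.
The normal form is nonzero, so p ∉ I. Since p minus its normal form lies in I, I + (p) = I + (r) where r = 6u^2 - 119/30w + 7/6; decide whether this ideal is the whole ring.
Run Buchberger on G together with r (pairs among the g_i already reduce to 0 since G is a Gröbner basis):
g_1 = uv + 1/6w + 5/6, LT = uv.
g_2 = uw + 2/5w^2 + 7/5u + 2w, LT = uw.
g_3 = vw - 5/12w - 7/12, LT = vw.
r = 6u^2 - 119/30w + 7/6, LT = u^2.

S(g_1,r): lcm = u^2v. S = 1/6uw + 119/180vw + 5/6u - 7/36v.
  reduce S modulo (g_1, g_2, g_3, r):
  remainder -1/15w^2 + 3/5u - 7/36v - 25/432w + 833/2160 ≠ 0; add m_5 = -1/15w^2 + 3/5u - 7/36v - 25/432w + 833/2160 to the basis.

S(g_3,m_5): lcm = vw^2. S = 9uv - 35/12v^2 - 125/144vw - 5/12w^2 + 833/144v - 7/12w.
  reduce S modulo (g_1, g_2, g_3, r, m_5):
  remainder -35/12v^2 - 15/4u + 7v - 25/12w - 125/12 ≠ 0; add m_6 = -35/12v^2 - 15/4u + 7v - 25/12w - 125/12 to the basis.

The other S-polynomials (S(g_1,g_2), S(g_1,g_3), S(g_2,g_3), S(g_2,r), S(g_3,r), S(g_1,m_5), S(g_2,m_5), S(r,m_5), S(g_1,m_6), S(g_2,m_6), S(g_3,m_6), S(r,m_6), S(m_5,m_6)) all reduce to 0 modulo the current basis, so we have a Gröbner basis.
Inter-reduce: drop elements whose leading term is divisible by another's, tail-reduce, and make monic.
Reduced Gröbner basis: {u^2 - 119/180w + 7/36, uv + 1/6w + 5/6, v^2 + 9/7u - 12/5v + 5/7w + 25/7, uw + 5u - 7/6v + 119/72w + 833/360, vw - 5/12w - 7/12, w^2 - 9u + 35/12v + 125/144w - 833/144}.
The reduced Gröbner basis of I + (p) is {u^2 - 119/180w + 7/36, uv + 1/6w + 5/6, v^2 + 9/7u - 12/5v + 5/7w + 25/7, uw + 5u - 7/6v + 119/72w + 833/360, vw - 5/12w - 7/12, w^2 - 9u + 35/12v + 125/144w - 833/144} ≠ {1}, a proper ideal, so the enlarged system stays consistent: p is independent of I, with normal form 6u^2 - 119/30w + 7/6.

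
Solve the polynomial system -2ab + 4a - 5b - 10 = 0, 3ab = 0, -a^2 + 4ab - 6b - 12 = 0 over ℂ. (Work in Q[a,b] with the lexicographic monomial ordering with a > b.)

{(0, -2)}

Compute a lex Gröbner basis by Buchberger's algorithm.
f_1 = -2ab + 4a - 5b - 10, LT = ab.
f_2 = 3ab, LT = ab.
f_3 = -a^2 + 4ab - 6b - 12, LT = a^2.

S(f_1,f_2): lcm = ab. S = -2a + 5/2b + 5.
  leading term a: no divisor's leading term divides it; move -2a to the remainder.
  leading term b: no divisor's leading term divides it; move 5/2b to the remainder.
  leading term 1: no divisor's leading term divides it; move 5 to the remainder.
  remainder -2a + 5/2b + 5 ≠ 0; add h_4 = -2a + 5/2b + 5 to the basis.

S(f_1,f_3): lcm = a^2b. S = -2a^2 + 4ab^2 + 5/2ab + 5a - 6b^2 - 12b.
  leading term a^2: subtract (2)·f_3 from -2a^2 + 4ab^2 + 5/2ab + 5a - 6b^2 - 12b → 4ab^2 - 11/2ab + 5a - 6b^2 + 24
  leading term ab^2: subtract (-2b)·f_1 from 4ab^2 - 11/2ab + 5a - 6b^2 + 24 → 5/2ab + 5a - 16b^2 - 20b + 24
  leading term ab: subtract (-5/4)·f_1 from 5/2ab + 5a - 16b^2 - 20b + 24 → 10a - 16b^2 - 105/4b + 23/2
  leading term a: subtract (-5)·h_4 from 10a - 16b^2 - 105/4b + 23/2 → -16b^2 - 55/4b + 73/2
  leading term b^2: no divisor's leading term divides it; move -16b^2 to the remainder.
  leading term b: no divisor's leading term divides it; move -55/4b to the remainder.
  leading term 1: no divisor's leading term divides it; move 73/2 to the remainder.
  remainder -16b^2 - 55/4b + 73/2 ≠ 0; add h_5 = -16b^2 - 55/4b + 73/2 to the basis.

S(f_2,f_3): lcm = a^2b. S = 4ab^2 - 6b^2 - 12b.
  leading term ab^2: subtract (-2b)·f_1 from 4ab^2 - 6b^2 - 12b → 8ab - 16b^2 - 32b
  leading term ab: subtract (-4)·f_1 from 8ab - 16b^2 - 32b → 16a - 16b^2 - 52b - 40
  leading term a: subtract (-8)·h_4 from 16a - 16b^2 - 52b - 40 → -16b^2 - 32b
  leading term b^2: subtract (1)·h_5 from -16b^2 - 32b → -73/4b - 73/2
  leading term b: no divisor's leading term divides it; move -73/4b to the remainder.
  leading term 1: no divisor's leading term divides it; move -73/2 to the remainder.
  remainder -73/4b - 73/2 ≠ 0; add h_6 = -73/4b - 73/2 to the basis.

The other S-polynomials (S(f_1,h_4), S(f_2,h_4), S(f_3,h_4), S(f_1,h_5), S(f_2,h_5), S(f_3,h_5), S(h_4,h_5), S(f_1,h_6), S(f_2,h_6), S(f_3,h_6), S(h_4,h_6), S(h_5,h_6)) all reduce to 0 modulo the current basis, so we have a Gröbner basis.
Inter-reduce: drop elements whose leading term is divisible by another's, tail-reduce, and make monic.
Reduced Gröbner basis: {a, b + 2}.

From the last basis element, b + 2 = 0, so b takes values in {-2}. Each choice, substituted upward through the basis, yields the corresponding point(s) of the solution set.
  b = -2: the earlier basis element becomes a = 0, giving a = 0 — point (0, -2).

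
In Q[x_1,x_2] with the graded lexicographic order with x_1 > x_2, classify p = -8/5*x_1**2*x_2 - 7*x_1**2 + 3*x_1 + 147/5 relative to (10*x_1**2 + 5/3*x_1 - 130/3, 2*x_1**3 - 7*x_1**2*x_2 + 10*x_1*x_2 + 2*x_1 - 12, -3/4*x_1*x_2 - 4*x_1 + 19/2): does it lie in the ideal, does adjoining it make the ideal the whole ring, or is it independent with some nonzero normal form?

Adjoining -8/5*x_1**2*x_2 - 7*x_1**2 + 3*x_1 + 147/5 makes the ideal the whole ring: the system is inconsistent.

First compute the reduced Gröbner basis of I by Buchberger's algorithm.
f_1 = 10*x_1**2 + 5/3*x_1 - 130/3, LT = x_1**2.
f_2 = 2*x_1**3 - 7*x_1**2*x_2 + 10*x_1*x_2 + 2*x_1 - 12, LT = x_1**3.
f_3 = -3/4*x_1*x_2 - 4*x_1 + 19/2, LT = x_1*x_2.

S(f_1,f_2): lcm = x_1**3. S = 7/2*x_1**2*x_2 + 1/6*x_1**2 - 5*x_1*x_2 - 16/3*x_1 + 6.
  leading term x_1**2*x_2: subtract (7/20*x_2)·f_1 from 7/2*x_1**2*x_2 + 1/6*x_1**2 - 5*x_1*x_2 - 16/3*x_1 + 6 → 1/6*x_1**2 - 67/12*x_1*x_2 - 16/3*x_1 + 91/6*x_2 + 6
  leading term x_1**2: subtract (1/60)·f_1 from 1/6*x_1**2 - 67/12*x_1*x_2 - 16/3*x_1 + 91/6*x_2 + 6 → -67/12*x_1*x_2 - 193/36*x_1 + 91/6*x_2 + 121/18
  leading term x_1*x_2: subtract (67/9)·f_3 from -67/12*x_1*x_2 - 193/36*x_1 + 91/6*x_2 + 121/18 → 293/12*x_1 + 91/6*x_2 - 64
  leading term x_1: no divisor's leading term divides it; move 293/12*x_1 to the remainder.
  leading term x_2: no divisor's leading term divides it; move 91/6*x_2 to the remainder.
  leading term 1: no divisor's leading term divides it; move -64 to the remainder.
  remainder 293/12*x_1 + 91/6*x_2 - 64 ≠ 0; add h_4 = 293/12*x_1 + 91/6*x_2 - 64 to the basis.

S(f_1,f_3): lcm = x_1**2*x_2. S = -16/3*x_1**2 + 1/6*x_1*x_2 + 38/3*x_1 - 13/3*x_2.
  leading term x_1**2: subtract (-8/15)·f_1 from -16/3*x_1**2 + 1/6*x_1*x_2 + 38/3*x_1 - 13/3*x_2 → 1/6*x_1*x_2 + 122/9*x_1 - 13/3*x_2 - 208/9
  leading term x_1*x_2: subtract (-2/9)·f_3 from 1/6*x_1*x_2 + 122/9*x_1 - 13/3*x_2 - 208/9 → 38/3*x_1 - 13/3*x_2 - 21
  leading term x_1: subtract (152/293)·h_4 from 38/3*x_1 - 13/3*x_2 - 21 → -3575/293*x_2 + 3575/293
  leading term x_2: no divisor's leading term divides it; move -3575/293*x_2 to the remainder.
  leading term 1: no divisor's leading term divides it; move 3575/293 to the remainder.
  remainder -3575/293*x_2 + 3575/293 ≠ 0; add h_5 = -3575/293*x_2 + 3575/293 to the basis.

The other S-polynomials (S(f_2,f_3), S(f_1,h_4), S(f_2,h_4), S(f_3,h_4), S(f_1,h_5), S(f_2,h_5), S(f_3,h_5), S(h_4,h_5)) all reduce to 0 modulo the current basis, so we have a Gröbner basis.
Inter-reduce: drop elements whose leading term is divisible by another's, tail-reduce, and make monic.
Reduced Gröbner basis: {x_1 - 2, x_2 - 1}.
Label its elements g_1 = x_1 - 2, g_2 = x_2 - 1.

Reduce p = -8/5*x_1**2*x_2 - 7*x_1**2 + 3*x_1 + 147/5 modulo G:
  leading term x_1**2*x_2: subtract (-8/5*x_1*x_2)·g_1 from -8/5*x_1**2*x_2 - 7*x_1**2 + 3*x_1 + 147/5 → -7*x_1**2 - 16/5*x_1*x_2 + 3*x_1 + 147/5
  leading term x_1**2: subtract (-7*x_1)·g_1 from -7*x_1**2 - 16/5*x_1*x_2 + 3*x_1 + 147/5 → -16/5*x_1*x_2 - 11*x_1 + 147/5
  leading term x_1*x_2: subtract (-16/5*x_2)·g_1 from -16/5*x_1*x_2 - 11*x_1 + 147/5 → -11*x_1 - 32/5*x_2 + 147/5
  leading term x_1: subtract (-11)·g_1 from -11*x_1 - 32/5*x_2 + 147/5 → -32/5*x_2 + 37/5
  leading term x_2: subtract (-32/5)·g_2 from -32/5*x_2 + 37/5 → 1
  leading term 1: no divisor's leading term divides it; move 1 to the remainder.
  normal form = 1.
The normal form is nonzero, so p ∉ I. Since p minus its normal form lies in I, I + (p) = I + (r) where r = 1; decide whether this ideal is the whole ring.
Here r = 1 is a nonzero constant, hence a unit: 1 ∈ I + (p), the Gröbner basis of I + (p) is {1}, and the enlarged system has no common solution — adjoining p is inconsistent.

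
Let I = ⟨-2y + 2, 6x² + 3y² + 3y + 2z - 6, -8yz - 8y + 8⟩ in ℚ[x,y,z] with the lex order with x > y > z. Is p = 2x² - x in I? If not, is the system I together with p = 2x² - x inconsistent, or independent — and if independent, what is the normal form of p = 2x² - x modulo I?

2x² - x is independent of I; its normal form modulo I is -x.

First compute the reduced Gröbner basis of I by Buchberger's algorithm.
f_1 = -2y + 2, LT = y.
f_2 = 6x² + 3y² + 3y + 2z - 6, LT = x².
f_3 = -8yz - 8y + 8, LT = yz.

S(f_1,f_3): lcm = yz. S = -y - z + 1.
  leading term y: subtract (½)·f_1 from -y - z + 1 → -z
  leading term z: no divisor's leading term divides it; move -z to the remainder.
  remainder -z ≠ 0; add h_4 = -z to the basis.

The other S-polynomials (S(f_1,f_2), S(f_2,f_3), S(f_1,h_4), S(f_2,h_4), S(f_3,h_4)) all reduce to 0 modulo the current basis, so we have a Gröbner basis.
Inter-reduce: drop elements whose leading term is divisible by another's, tail-reduce, and make monic.
Reduced Gröbner basis: {x², y - 1, z}.
Label its elements g_1 = x², g_2 = y - 1, g_3 = z.

Reduce p = 2x² - x modulo G:
  leading term x²: subtract (2)·g_1 from 2x² - x → -x
  leading term x: no divisor's leading term divides it; move -x to the remainder.
  normal form = -x.
The normal form is nonzero, so p ∉ I. Since p minus its normal form lies in I, I + (p) = I + (r) where r = -x; decide whether this ideal is the whole ring.
Run Buchberger on G together with r (pairs among the g_i already reduce to 0 since G is a Gröbner basis):
g_1 = x², LT = x².
g_2 = y - 1, LT = y.
g_3 = z, LT = z.
r = -x, LT = x.

The S-polynomials (S(g_1,g_2), S(g_1,g_3), S(g_1,r), S(g_2,g_3), S(g_2,r), S(g_3,r)) all reduce to 0 modulo the current basis, so we have a Gröbner basis.
Inter-reduce: drop elements whose leading term is divisible by another's, tail-reduce, and make monic.
Reduced Gröbner basis: {x, y - 1, z}.
The reduced Gröbner basis of I + (p) is {x, y - 1, z} ≠ {1}, a proper ideal, so the enlarged system stays consistent: p is independent of I, with normal form -x.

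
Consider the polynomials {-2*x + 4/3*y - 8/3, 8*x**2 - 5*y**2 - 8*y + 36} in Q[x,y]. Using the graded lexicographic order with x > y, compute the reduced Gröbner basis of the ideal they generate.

G = {y**2 + 200/13*y - 452/13, x - 2/3*y + 4/3}

f_1 = -2*x + 4/3*y - 8/3, LT = x.
f_2 = 8*x**2 - 5*y**2 - 8*y + 36, LT = x**2.

S(f_1,f_2): lcm = x**2. S = -2/3*x*y + 5/8*y**2 + 4/3*x + y - 9/2.
  reduce S modulo (f_1, f_2):
  remainder 13/72*y**2 + 25/9*y - 113/18 ≠ 0; add g_3 = 13/72*y**2 + 25/9*y - 113/18 to the basis.

The other S-polynomials (S(f_1,g_3), S(f_2,g_3)) all reduce to 0 modulo the current basis, so we have a Gröbner basis.
Inter-reduce: drop elements whose leading term is divisible by another's, tail-reduce, and make monic.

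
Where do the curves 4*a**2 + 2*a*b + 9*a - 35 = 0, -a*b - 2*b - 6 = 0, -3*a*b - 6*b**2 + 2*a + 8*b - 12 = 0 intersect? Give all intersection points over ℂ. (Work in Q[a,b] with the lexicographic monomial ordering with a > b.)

{(-5, 2)}

Compute a lex Gröbner basis by Buchberger's algorithm.
f_1 = 4*a**2 + 2*a*b + 9*a - 35, LT = a**2.
f_2 = -a*b - 2*b - 6, LT = a*b.
f_3 = -3*a*b + 2*a - 6*b**2 + 8*b - 12, LT = a*b.

S(f_1,f_2): lcm = a**2*b. S = 1/2*a*b**2 + 1/4*a*b - 6*a - 35/4*b.
  leading term a*b**2: subtract (-1/2*b)·f_2 from 1/2*a*b**2 + 1/4*a*b - 6*a - 35/4*b → 1/4*a*b - 6*a - b**2 - 47/4*b
  leading term a*b: subtract (-1/4)·f_2 from 1/4*a*b - 6*a - b**2 - 47/4*b → -6*a - b**2 - 49/4*b - 3/2
  leading term a: no divisor's leading term divides it; move -6*a to the remainder.
  leading term b**2: no divisor's leading term divides it; move -b**2 to the remainder.
  leading term b: no divisor's leading term divides it; move -49/4*b to the remainder.
  leading term 1: no divisor's leading term divides it; move -3/2 to the remainder.
  remainder -6*a - b**2 - 49/4*b - 3/2 ≠ 0; add h_4 = -6*a - b**2 - 49/4*b - 3/2 to the basis.

S(f_1,f_3): lcm = a**2*b. S = 2/3*a**2 - 3/2*a*b**2 + 59/12*a*b - 4*a - 35/4*b.
  leading term a**2: subtract (1/6)·f_1 from 2/3*a**2 - 3/2*a*b**2 + 59/12*a*b - 4*a - 35/4*b → -3/2*a*b**2 + 55/12*a*b - 11/2*a - 35/4*b + 35/6
  leading term a*b**2: subtract (3/2*b)·f_2 from -3/2*a*b**2 + 55/12*a*b - 11/2*a - 35/4*b + 35/6 → 55/12*a*b - 11/2*a + 3*b**2 + 1/4*b + 35/6
  leading term a*b: subtract (-55/12)·f_2 from 55/12*a*b - 11/2*a + 3*b**2 + 1/4*b + 35/6 → -11/2*a + 3*b**2 - 107/12*b - 65/3
  leading term a: subtract (11/12)·h_4 from -11/2*a + 3*b**2 - 107/12*b - 65/3 → 47/12*b**2 + 37/16*b - 487/24
  leading term b**2: no divisor's leading term divides it; move 47/12*b**2 to the remainder.
  leading term b: no divisor's leading term divides it; move 37/16*b to the remainder.
  leading term 1: no divisor's leading term divides it; move -487/24 to the remainder.
  remainder 47/12*b**2 + 37/16*b - 487/24 ≠ 0; add h_5 = 47/12*b**2 + 37/16*b - 487/24 to the basis.

S(f_2,f_3): lcm = a*b. S = 2/3*a - 2*b**2 + 14/3*b + 2.
  leading term a: subtract (-1/9)·h_4 from 2/3*a - 2*b**2 + 14/3*b + 2 → -19/9*b**2 + 119/36*b + 11/6
  leading term b**2: subtract (-76/141)·h_5 from -19/9*b**2 + 119/36*b + 11/6 → 3851/846*b - 3851/423
  leading term b: no divisor's leading term divides it; move 3851/846*b to the remainder.
  leading term 1: no divisor's leading term divides it; move -3851/423 to the remainder.
  remainder 3851/846*b - 3851/423 ≠ 0; add h_6 = 3851/846*b - 3851/423 to the basis.

The other S-polynomials (S(f_1,h_4), S(f_2,h_4), S(f_3,h_4), S(f_1,h_5), S(f_2,h_5), S(f_3,h_5), S(h_4,h_5), S(f_1,h_6), S(f_2,h_6), S(f_3,h_6), S(h_4,h_6), S(h_5,h_6)) all reduce to 0 modulo the current basis, so we have a Gröbner basis.
Inter-reduce: drop elements whose leading term is divisible by another's, tail-reduce, and make monic.
Reduced Gröbner basis: {a + 5, b - 2}.

Elimination: the polynomial b - 2 lies in the elimination ideal for b, so b ∈ {2}. For each such b, the remaining basis elements (now univariate) give the rest of the solution.
  b = 2: the earlier basis element becomes a + 5 = 0, giving a = -5 — point (-5, 2).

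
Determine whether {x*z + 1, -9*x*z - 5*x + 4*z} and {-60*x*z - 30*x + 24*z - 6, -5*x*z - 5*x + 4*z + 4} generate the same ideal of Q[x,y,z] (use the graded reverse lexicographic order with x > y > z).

Yes, the ideals are equal.

Since reduced Gröbner bases are canonical representatives of ideals under a given ordering, it suffices to compute and compare them.
Buchberger on the first generating set:
f_1 = x*z + 1, LT = x*z.
f_2 = -9*x*z - 5*x + 4*z, LT = x*z.

S(f_1,f_2): lcm = x*z. S = -5/9*x + 4/9*z + 1.
  leading term x: no divisor's leading term divides it; move -5/9*x to the remainder.
  leading term z: no divisor's leading term divides it; move 4/9*z to the remainder.
  leading term 1: no divisor's leading term divides it; move 1 to the remainder.
  remainder -5/9*x + 4/9*z + 1 ≠ 0; add g_3 = -5/9*x + 4/9*z + 1 to the basis.

S(f_1,g_3): lcm = x*z. S = 4/5*z**2 + 9/5*z + 1.
  leading term z**2: no divisor's leading term divides it; move 4/5*z**2 to the remainder.
  leading term z: no divisor's leading term divides it; move 9/5*z to the remainder.
  leading term 1: no divisor's leading term divides it; move 1 to the remainder.
  remainder 4/5*z**2 + 9/5*z + 1 ≠ 0; add g_4 = 4/5*z**2 + 9/5*z + 1 to the basis.

The other S-polynomials (S(f_2,g_3), S(f_1,g_4), S(f_2,g_4), S(g_3,g_4)) all reduce to 0 modulo the current basis, so we have a Gröbner basis.
Inter-reduce: drop elements whose leading term is divisible by another's, tail-reduce, and make monic.
Reduced Gröbner basis: {z**2 + 9/4*z + 5/4, x - 4/5*z - 9/5}.

Buchberger on the second generating set:
h_1 = -60*x*z - 30*x + 24*z - 6, LT = x*z.
h_2 = -5*x*z - 5*x + 4*z + 4, LT = x*z.

S(h_1,h_2): lcm = x*z. S = -1/2*x + 2/5*z + 9/10.
  leading term x: no divisor's leading term divides it; move -1/2*x to the remainder.
  leading term z: no divisor's leading term divides it; move 2/5*z to the remainder.
  leading term 1: no divisor's leading term divides it; move 9/10 to the remainder.
  remainder -1/2*x + 2/5*z + 9/10 ≠ 0; add k_3 = -1/2*x + 2/5*z + 9/10 to the basis.

S(h_1,k_3): lcm = x*z. S = 4/5*z**2 + 1/2*x + 7/5*z + 1/10.
  leading term z**2: no divisor's leading term divides it; move 4/5*z**2 to the remainder.
  leading term x: subtract (-1)·k_3 from 1/2*x + 7/5*z + 1/10 → 9/5*z + 1
  leading term z: no divisor's leading term divides it; move 9/5*z to the remainder.
  leading term 1: no divisor's leading term divides it; move 1 to the remainder.
  remainder 4/5*z**2 + 9/5*z + 1 ≠ 0; add k_4 = 4/5*z**2 + 9/5*z + 1 to the basis.

The other S-polynomials (S(h_2,k_3), S(h_1,k_4), S(h_2,k_4), S(k_3,k_4)) all reduce to 0 modulo the current basis, so we have a Gröbner basis.
Inter-reduce: drop elements whose leading term is divisible by another's, tail-reduce, and make monic.
Reduced Gröbner basis: {z**2 + 9/4*z + 5/4, x - 4/5*z - 9/5}.

The two bases agree; hence the ideals are identical.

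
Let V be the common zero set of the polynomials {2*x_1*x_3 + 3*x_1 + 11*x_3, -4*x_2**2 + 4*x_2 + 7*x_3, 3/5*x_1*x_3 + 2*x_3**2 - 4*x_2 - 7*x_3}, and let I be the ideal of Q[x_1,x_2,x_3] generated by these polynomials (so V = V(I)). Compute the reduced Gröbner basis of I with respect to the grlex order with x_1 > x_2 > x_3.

The reduced Gröbner basis is the canonical form of the ideal for this ordering.

f_1 = 2*x_1*x_3 + 3*x_1 + 11*x_3, LT = x_1*x_3.
f_2 = -4*x_2**2 + 4*x_2 + 7*x_3, LT = x_2**2.
f_3 = 3/5*x_1*x_3 + 2*x_3**2 - 4*x_2 - 7*x_3, LT = x_1*x_3.

S(f_1,f_3): lcm = x_1*x_3. S = -10/3*x_3**2 + 3/2*x_1 + 20/3*x_2 + 103/6*x_3.
  reduce S modulo (f_1, f_2, f_3):
  remainder -10/3*x_3**2 + 3/2*x_1 + 20/3*x_2 + 103/6*x_3 ≠ 0; add g_4 = -10/3*x_3**2 + 3/2*x_1 + 20/3*x_2 + 103/6*x_3 to the basis.

S(f_1,g_4): lcm = x_1*x_3**2. S = 9/20*x_1**2 + 2*x_1*x_2 + 133/20*x_1*x_3 + 11/2*x_3**2.
  reduce S modulo (f_1, f_2, f_3, g_4):
  remainder 9/20*x_1**2 + 2*x_1*x_2 - 15/2*x_1 + 11*x_2 - 33/4*x_3 ≠ 0; add g_5 = 9/20*x_1**2 + 2*x_1*x_2 - 15/2*x_1 + 11*x_2 - 33/4*x_3 to the basis.

The other S-polynomials (S(f_1,f_2), S(f_2,f_3), S(f_2,g_4), S(f_3,g_4), S(f_1,g_5), S(f_2,g_5), S(f_3,g_5), S(g_4,g_5)) all reduce to 0 modulo the current basis, so we have a Gröbner basis.
Inter-reduce: drop elements whose leading term is divisible by another's, tail-reduce, and make monic.

G = {x_1**2 + 40/9*x_1*x_2 - 50/3*x_1 + 220/9*x_2 - 55/3*x_3, x_1*x_3 + 3/2*x_1 + 11/2*x_3, x_2**2 - x_2 - 7/4*x_3, x_3**2 - 9/20*x_1 - 2*x_2 - 103/20*x_3}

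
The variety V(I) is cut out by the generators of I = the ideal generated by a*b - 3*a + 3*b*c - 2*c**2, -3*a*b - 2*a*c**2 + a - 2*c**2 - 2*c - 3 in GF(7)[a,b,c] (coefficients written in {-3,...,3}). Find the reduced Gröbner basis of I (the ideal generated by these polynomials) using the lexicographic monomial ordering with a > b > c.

This is the nonlinear analogue of row-reducing a linear system.

f_1 = a*b - 3*a + 3*b*c - 2*c**2, LT = a*b.
f_2 = -3*a*b - 2*a*c**2 + a - 2*c**2 - 2*c - 3, LT = a*b.

S(f_1,f_2): lcm = a*b. S = -3*a*c**2 + 2*a + 3*b*c + 2*c**2 - 3*c - 1.
  leading term a*c**2: no divisor's leading term divides it; move -3*a*c**2 to the remainder.
  leading term a: no divisor's leading term divides it; move 2*a to the remainder.
  leading term b*c: no divisor's leading term divides it; move 3*b*c to the remainder.
  leading term c**2: no divisor's leading term divides it; move 2*c**2 to the remainder.
  leading term c: no divisor's leading term divides it; move -3*c to the remainder.
  leading term 1: no divisor's leading term divides it; move -1 to the remainder.
  remainder -3*a*c**2 + 2*a + 3*b*c + 2*c**2 - 3*c - 1 ≠ 0; add g_3 = -3*a*c**2 + 2*a + 3*b*c + 2*c**2 - 3*c - 1 to the basis.

S(f_1,g_3): lcm = a*b*c**2. S = 3*a*b - 3*a*c**2 + b**2*c + 3*b*c**3 + 3*b*c**2 - b*c + 2*b - 2*c**4.
  leading term a*b: subtract (3)·f_1 from 3*a*b - 3*a*c**2 + b**2*c + 3*b*c**3 + 3*b*c**2 - b*c + 2*b - 2*c**4 → -3*a*c**2 + 2*a + b**2*c + 3*b*c**3 + 3*b*c**2 - 3*b*c + 2*b - 2*c**4 - c**2
  leading term a*c**2: subtract (1)·g_3 from -3*a*c**2 + 2*a + b**2*c + 3*b*c**3 + 3*b*c**2 - 3*b*c + 2*b - 2*c**4 - c**2 → b**2*c + 3*b*c**3 + 3*b*c**2 + b*c + 2*b - 2*c**4 - 3*c**2 + 3*c + 1
  leading term b**2*c: no divisor's leading term divides it; move b**2*c to the remainder.
  leading term b*c**3: no divisor's leading term divides it; move 3*b*c**3 to the remainder.
  leading term b*c**2: no divisor's leading term divides it; move 3*b*c**2 to the remainder.
  leading term b*c: no divisor's leading term divides it; move b*c to the remainder.
  leading term b: no divisor's leading term divides it; move 2*b to the remainder.
  leading term c**4: no divisor's leading term divides it; move -2*c**4 to the remainder.
  leading term c**2: no divisor's leading term divides it; move -3*c**2 to the remainder.
  leading term c: no divisor's leading term divides it; move 3*c to the remainder.
  leading term 1: no divisor's leading term divides it; move 1 to the remainder.
  remainder b**2*c + 3*b*c**3 + 3*b*c**2 + b*c + 2*b - 2*c**4 - 3*c**2 + 3*c + 1 ≠ 0; add g_4 = b**2*c + 3*b*c**3 + 3*b*c**2 + b*c + 2*b - 2*c**4 - 3*c**2 + 3*c + 1 to the basis.

The other S-polynomials (S(f_2,g_3), S(f_1,g_4), S(f_2,g_4), S(g_3,g_4)) all reduce to 0 modulo the current basis, so we have a Gröbner basis.
Inter-reduce: drop elements whose leading term is divisible by another's, tail-reduce, and make monic.

G = {a*b - 3*a + 3*b*c - 2*c**2, a*c**2 - 3*a - b*c - 3*c**2 + c - 2, b**2*c + 3*b*c**3 + 3*b*c**2 + b*c + 2*b - 2*c**4 - 3*c**2 + 3*c + 1}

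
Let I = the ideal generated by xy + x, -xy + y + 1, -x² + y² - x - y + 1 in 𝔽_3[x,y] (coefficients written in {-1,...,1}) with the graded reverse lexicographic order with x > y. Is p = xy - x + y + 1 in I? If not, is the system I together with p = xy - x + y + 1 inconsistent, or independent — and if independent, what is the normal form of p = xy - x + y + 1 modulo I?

First compute the reduced Gröbner basis of I by Buchberger's algorithm.
f_1 = xy + x, LT = xy.
f_2 = -xy + y + 1, LT = xy.
f_3 = -x² + y² - x - y + 1, LT = x².

S(f_1,f_2): lcm = xy. S = x + y + 1.
  leading term x: no divisor's leading term divides it; move x to the remainder.
  leading term y: no divisor's leading term divides it; move y to the remainder.
  leading term 1: no divisor's leading term divides it; move 1 to the remainder.
  remainder x + y + 1 ≠ 0; add h_4 = x + y + 1 to the basis.

S(f_1,f_3): lcm = x²y. S = y³ + x² - xy - y² + y.
  leading term y³: no divisor's leading term divides it; move y³ to the remainder.
  leading term x²: subtract (-1)·f_3 from x² - xy - y² + y → -xy - x + 1
  leading term xy: subtract (-1)·f_1 from -xy - x + 1 → 1
  leading term 1: no divisor's leading term divides it; move 1 to the remainder.
  remainder y³ + 1 ≠ 0; add h_5 = y³ + 1 to the basis.

S(f_2,f_3): lcm = x²y. S = y³ + xy - y² - x + y.
  leading term y³: subtract (1)·h_5 from y³ + xy - y² - x + y → xy - y² - x + y - 1
  leading term xy: subtract (1)·f_1 from xy - y² - x + y - 1 → -y² + x + y - 1
  leading term y²: no divisor's leading term divides it; move -y² to the remainder.
  leading term x: subtract (1)·h_4 from x + y - 1 → 1
  leading term 1: no divisor's leading term divides it; move 1 to the remainder.
  remainder -y² + 1 ≠ 0; add h_6 = -y² + 1 to the basis.

S(f_1,h_4): lcm = xy. S = -y² + x - y.
  leading term y²: subtract (1)·h_6 from -y² + x - y → x - y - 1
  leading term x: subtract (1)·h_4 from x - y - 1 → y + 1
  leading term y: no divisor's leading term divides it; move y to the remainder.
  leading term 1: no divisor's leading term divides it; move 1 to the remainder.
  remainder y + 1 ≠ 0; add h_7 = y + 1 to the basis.

The other S-polynomials (S(f_2,h_4), S(f_3,h_4), S(f_1,h_5), S(f_2,h_5), S(f_3,h_5), S(h_4,h_5), S(f_1,h_6), S(f_2,h_6), S(f_3,h_6), S(h_4,h_6), S(h_5,h_6), S(f_1,h_7), S(f_2,h_7), S(f_3,h_7), S(h_4,h_7), S(h_5,h_7), S(h_6,h_7)) all reduce to 0 modulo the current basis, so we have a Gröbner basis.
Inter-reduce: drop elements whose leading term is divisible by another's, tail-reduce, and make monic.
Reduced Gröbner basis: {x, y + 1}.
Label its elements g_1 = x, g_2 = y + 1.

Reduce p = xy - x + y + 1 modulo G:
  leading term xy: subtract (y)·g_1 from xy - x + y + 1 → -x + y + 1
  leading term x: subtract (-1)·g_1 from -x + y + 1 → y + 1
  leading term y: subtract (1)·g_2 from y + 1 → 0
  normal form = 0.
Since the normal form is 0, p ∈ I.

Ideal membership is decidable via reduction modulo a Gröbner basis.

xy - x + y + 1 lies in I (it reduces to 0).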